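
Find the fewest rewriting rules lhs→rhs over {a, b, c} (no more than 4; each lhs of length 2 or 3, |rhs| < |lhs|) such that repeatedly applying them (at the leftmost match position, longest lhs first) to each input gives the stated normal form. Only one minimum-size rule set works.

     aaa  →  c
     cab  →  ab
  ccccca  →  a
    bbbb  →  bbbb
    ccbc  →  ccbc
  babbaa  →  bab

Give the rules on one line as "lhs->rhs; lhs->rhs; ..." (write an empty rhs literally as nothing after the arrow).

aaa->c; baa->; ca->a

  | aaa => c
  | cab => ab
  | ccccca => cccca => ccca => cca => ca => a
  | bbbb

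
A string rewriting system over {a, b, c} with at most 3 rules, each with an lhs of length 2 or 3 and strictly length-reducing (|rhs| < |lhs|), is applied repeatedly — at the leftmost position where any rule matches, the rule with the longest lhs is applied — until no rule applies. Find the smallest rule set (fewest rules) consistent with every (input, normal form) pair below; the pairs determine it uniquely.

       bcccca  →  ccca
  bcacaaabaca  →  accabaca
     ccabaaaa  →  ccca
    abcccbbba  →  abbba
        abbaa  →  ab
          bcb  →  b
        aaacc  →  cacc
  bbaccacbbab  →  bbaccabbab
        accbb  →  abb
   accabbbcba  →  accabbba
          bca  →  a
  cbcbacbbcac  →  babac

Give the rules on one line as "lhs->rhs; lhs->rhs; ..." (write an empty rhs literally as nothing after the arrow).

  | bcccca => ccca
  | bcacaaabaca => acaaabaca => accabaca
  | ccabaaaa => ccabcaa => ccaaa => ccca
  | abcccbbba => accbbba => acbbba => abbba

aa->c; bc->; cb->b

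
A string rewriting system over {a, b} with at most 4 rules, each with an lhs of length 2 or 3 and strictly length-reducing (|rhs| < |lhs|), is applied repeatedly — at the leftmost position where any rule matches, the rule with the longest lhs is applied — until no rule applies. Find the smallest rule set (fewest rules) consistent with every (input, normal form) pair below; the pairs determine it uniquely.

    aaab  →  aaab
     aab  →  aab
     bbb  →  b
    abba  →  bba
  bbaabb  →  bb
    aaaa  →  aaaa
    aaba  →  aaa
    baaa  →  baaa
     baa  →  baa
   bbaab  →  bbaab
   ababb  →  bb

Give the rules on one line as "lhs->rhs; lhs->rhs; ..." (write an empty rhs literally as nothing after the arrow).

  | aaab
  | aab
  | bbb => b
  | abba => bba

aba->aa; abb->bb; bbb->b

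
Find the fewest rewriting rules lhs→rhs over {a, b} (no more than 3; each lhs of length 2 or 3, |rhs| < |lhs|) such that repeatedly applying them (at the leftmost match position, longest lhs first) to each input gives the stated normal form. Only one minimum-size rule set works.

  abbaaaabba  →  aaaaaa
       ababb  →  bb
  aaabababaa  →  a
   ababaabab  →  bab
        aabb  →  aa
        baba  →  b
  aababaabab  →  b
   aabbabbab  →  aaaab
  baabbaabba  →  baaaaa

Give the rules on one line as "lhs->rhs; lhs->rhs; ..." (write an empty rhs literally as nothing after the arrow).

  | abbaaaabba => aaaaabba => aaaaaa
  | ababb => bb
  | aaabababaa => aababaa => abaa => a
  | ababaabab => baabab => bab

aba->; abb->a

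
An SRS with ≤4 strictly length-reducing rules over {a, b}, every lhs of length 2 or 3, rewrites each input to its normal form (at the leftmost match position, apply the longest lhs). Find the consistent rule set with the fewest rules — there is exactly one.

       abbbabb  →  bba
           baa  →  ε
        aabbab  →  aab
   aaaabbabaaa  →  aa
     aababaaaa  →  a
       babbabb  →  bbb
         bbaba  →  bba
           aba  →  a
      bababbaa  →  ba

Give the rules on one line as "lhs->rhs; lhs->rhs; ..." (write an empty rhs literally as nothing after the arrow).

aaa->a; aba->a; abb->ba; baa->

  | abbbabb => bababb => babb => bba
  | baa => ε
  | aabbab => abaab => aab
  | aaaabbabaaa => aabbabaaa => abaabaaa => aabaaa => aaaa => aa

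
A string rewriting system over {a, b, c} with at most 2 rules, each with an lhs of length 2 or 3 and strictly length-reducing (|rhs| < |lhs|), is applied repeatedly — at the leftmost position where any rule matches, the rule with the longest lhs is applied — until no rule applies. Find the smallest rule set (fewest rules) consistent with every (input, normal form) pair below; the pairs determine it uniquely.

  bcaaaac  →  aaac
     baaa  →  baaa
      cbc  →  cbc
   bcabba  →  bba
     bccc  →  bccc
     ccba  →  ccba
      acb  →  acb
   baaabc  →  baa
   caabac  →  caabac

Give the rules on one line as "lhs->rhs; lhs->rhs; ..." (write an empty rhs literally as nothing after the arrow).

abc->; bca->

  | bcaaaac => aaac
  | baaa
  | cbc
  | bcabba => bba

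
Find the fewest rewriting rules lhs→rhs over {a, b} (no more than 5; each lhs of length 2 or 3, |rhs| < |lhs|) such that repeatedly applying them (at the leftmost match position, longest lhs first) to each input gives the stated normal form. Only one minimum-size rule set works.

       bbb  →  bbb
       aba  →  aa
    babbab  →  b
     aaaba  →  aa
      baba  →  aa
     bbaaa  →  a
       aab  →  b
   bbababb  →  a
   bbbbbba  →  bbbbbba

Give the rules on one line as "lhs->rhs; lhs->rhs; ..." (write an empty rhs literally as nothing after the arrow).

aab->b; ab->a; baa->a; bab->a

  | bbb
  | aba => aa
  | babbab => abab => aab => b
  | aaaba => aba => aa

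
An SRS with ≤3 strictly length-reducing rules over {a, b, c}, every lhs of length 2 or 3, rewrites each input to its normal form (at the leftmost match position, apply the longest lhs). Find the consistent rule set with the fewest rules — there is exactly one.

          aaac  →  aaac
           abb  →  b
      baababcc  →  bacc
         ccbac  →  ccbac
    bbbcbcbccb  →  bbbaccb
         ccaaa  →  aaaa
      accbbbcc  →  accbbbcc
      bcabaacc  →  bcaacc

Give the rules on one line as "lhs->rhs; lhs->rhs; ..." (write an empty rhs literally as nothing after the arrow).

  | aaac
  | abb => b
  | baababcc => baabcc => bacc
  | ccbac

ab->; cbc->aa; cca->aa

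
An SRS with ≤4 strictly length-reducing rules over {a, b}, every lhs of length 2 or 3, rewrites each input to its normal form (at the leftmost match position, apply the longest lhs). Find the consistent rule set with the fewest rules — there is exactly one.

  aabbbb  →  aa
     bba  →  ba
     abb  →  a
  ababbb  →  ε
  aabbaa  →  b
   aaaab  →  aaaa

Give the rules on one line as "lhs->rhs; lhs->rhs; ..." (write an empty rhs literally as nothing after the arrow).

ab->a; aba->b; bb->; bba->ba

  | aabbbb => aabbb => aabb => aab => aa
  | bba => ba
  | abb => ab => a
  | ababbb => bbbb => bb => ε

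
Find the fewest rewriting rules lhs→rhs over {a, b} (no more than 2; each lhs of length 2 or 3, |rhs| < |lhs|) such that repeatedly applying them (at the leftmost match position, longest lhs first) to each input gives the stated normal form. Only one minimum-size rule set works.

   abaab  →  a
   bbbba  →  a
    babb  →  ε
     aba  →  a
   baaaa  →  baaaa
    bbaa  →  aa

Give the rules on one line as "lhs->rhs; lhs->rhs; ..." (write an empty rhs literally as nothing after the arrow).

  | abaab => aab => a
  | bbbba => bba => a
  | babb => bb => ε
  | aba => a

ab->; bb->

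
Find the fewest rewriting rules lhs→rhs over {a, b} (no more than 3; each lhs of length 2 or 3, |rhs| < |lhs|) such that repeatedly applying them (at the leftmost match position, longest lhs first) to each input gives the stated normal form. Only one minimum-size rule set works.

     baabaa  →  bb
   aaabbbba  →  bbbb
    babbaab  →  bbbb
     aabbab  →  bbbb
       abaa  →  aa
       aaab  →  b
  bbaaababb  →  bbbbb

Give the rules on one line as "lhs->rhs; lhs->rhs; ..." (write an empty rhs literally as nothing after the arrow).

  | baabaa => babaa => bbaa => bba => bb
  | aaabbbba => abbbbba => bbbba => bbbb
  | babbaab => bbbaab => bbbab => bbbb
  | aabbab => bbbab => bbbb

aab->bb; ab->; ba->b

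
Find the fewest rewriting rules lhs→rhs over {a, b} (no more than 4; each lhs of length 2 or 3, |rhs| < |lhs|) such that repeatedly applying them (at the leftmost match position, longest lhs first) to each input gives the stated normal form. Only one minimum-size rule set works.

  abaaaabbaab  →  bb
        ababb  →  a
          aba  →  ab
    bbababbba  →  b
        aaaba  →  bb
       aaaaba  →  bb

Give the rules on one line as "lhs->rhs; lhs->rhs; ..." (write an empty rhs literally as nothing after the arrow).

aa->b; ba->b; bbb->

  | abaaaabbaab => abaaabbaab => abaabbaab => ababbaab => abbbaab => aaab => bab => bb
  | ababb => abbb => a
  | aba => ab
  | bbababbba => bbbabbba => abbba => aa => b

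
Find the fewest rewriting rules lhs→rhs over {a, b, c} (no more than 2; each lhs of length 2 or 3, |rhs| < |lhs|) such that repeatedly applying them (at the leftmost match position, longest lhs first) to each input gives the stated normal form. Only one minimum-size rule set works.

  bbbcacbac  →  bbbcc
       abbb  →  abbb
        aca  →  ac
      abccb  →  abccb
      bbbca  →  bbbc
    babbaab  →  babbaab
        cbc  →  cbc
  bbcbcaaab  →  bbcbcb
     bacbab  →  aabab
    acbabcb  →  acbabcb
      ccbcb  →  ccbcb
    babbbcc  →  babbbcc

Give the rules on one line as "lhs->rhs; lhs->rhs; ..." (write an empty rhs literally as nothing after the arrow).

bac->aa; ca->c

  | bbbcacbac => bbbccbac => bbbccaa => bbbcca => bbbcc
  | abbb
  | aca => ac
  | abccb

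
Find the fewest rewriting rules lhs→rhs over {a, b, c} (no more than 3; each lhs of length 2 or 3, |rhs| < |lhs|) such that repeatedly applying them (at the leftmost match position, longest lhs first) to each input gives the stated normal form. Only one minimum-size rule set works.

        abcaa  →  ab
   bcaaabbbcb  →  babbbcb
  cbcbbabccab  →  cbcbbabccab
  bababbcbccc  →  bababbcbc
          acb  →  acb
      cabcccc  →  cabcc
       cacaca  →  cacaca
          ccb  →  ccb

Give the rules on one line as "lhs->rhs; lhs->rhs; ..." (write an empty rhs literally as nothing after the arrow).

caa->; ccc->c

  | abcaa => ab
  | bcaaabbbcb => babbbcb
  | cbcbbabccab
  | bababbcbccc => bababbcbc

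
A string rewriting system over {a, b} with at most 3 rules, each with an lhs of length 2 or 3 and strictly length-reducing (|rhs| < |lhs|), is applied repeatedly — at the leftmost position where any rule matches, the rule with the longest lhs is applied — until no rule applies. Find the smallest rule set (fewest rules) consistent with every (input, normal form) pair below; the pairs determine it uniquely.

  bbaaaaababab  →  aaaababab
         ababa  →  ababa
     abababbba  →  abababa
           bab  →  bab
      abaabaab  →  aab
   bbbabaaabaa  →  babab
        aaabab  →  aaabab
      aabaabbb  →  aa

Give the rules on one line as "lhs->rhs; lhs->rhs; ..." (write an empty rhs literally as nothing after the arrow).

  | bbaaaaababab => aaaababab
  | ababa
  | abababbba => abababa
  | bab

baa->b; bb->; bba->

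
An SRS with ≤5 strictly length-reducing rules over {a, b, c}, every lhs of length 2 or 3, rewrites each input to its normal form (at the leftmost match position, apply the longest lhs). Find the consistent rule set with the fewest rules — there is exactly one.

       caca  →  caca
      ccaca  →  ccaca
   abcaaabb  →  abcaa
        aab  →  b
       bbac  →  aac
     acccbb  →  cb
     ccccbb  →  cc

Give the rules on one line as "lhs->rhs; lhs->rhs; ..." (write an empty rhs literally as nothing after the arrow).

  | caca
  | ccaca
  | abcaaabb => abcabb => abcaa
  | aab => b

aab->b; acc->c; bb->a; ccb->c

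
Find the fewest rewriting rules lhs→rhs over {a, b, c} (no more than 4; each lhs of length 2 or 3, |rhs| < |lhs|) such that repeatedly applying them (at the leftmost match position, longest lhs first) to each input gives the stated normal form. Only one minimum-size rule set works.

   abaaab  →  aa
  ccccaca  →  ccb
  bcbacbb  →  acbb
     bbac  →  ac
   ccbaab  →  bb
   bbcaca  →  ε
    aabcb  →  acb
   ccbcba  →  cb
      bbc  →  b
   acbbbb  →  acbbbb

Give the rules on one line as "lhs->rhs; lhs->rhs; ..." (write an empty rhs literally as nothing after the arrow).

ab->; ba->a; bc->; ca->b

  | abaaab => aaab => aa
  | ccccaca => cccbca => ccca => ccb
  | bcbacbb => bacbb => acbb
  | bbac => bac => ac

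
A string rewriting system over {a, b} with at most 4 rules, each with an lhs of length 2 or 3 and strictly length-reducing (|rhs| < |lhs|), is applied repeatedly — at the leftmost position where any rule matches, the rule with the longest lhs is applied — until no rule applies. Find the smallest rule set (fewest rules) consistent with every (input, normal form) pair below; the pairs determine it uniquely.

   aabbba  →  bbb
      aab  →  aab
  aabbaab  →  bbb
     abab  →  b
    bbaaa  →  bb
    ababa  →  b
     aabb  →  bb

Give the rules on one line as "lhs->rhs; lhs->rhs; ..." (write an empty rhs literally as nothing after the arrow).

  | aabbba => abbba => bbba => bbb
  | aab
  | aabbaab => abbaab => bbaab => bbab => bbb
  | abab => b

aba->; abb->bb; ba->b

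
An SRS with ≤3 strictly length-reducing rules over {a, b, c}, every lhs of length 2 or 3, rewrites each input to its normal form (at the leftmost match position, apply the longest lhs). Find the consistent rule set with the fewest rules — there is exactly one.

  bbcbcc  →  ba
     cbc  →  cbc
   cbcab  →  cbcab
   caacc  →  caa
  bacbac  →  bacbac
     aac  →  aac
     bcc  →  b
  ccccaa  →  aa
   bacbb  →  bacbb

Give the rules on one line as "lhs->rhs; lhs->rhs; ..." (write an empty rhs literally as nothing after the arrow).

bcb->a; cc->

  | bbcbcc => bacc => ba
  | cbc
  | cbcab
  | caacc => caa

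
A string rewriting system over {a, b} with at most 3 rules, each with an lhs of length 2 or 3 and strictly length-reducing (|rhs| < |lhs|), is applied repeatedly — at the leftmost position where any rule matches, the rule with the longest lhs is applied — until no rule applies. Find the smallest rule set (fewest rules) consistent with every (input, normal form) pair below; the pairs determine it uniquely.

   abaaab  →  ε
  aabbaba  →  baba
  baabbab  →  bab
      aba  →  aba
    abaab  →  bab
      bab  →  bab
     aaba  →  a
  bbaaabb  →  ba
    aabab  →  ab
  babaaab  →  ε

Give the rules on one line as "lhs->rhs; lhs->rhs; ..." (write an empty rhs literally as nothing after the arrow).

  | abaaab => aaaab => baab => aab => bb => ε
  | aabbaba => bbbaba => baba
  | baabbab => aabbab => bbbab => bab
  | aba

aa->b; baa->aa; bb->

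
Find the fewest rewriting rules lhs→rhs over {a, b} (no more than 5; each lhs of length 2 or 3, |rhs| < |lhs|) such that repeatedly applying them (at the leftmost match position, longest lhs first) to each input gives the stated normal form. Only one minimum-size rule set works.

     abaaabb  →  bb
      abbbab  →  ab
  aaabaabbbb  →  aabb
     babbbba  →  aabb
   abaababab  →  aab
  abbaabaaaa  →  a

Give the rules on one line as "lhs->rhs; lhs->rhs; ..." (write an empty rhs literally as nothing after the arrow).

aaa->; aba->a; ba->b; bbb->aa

  | abaaabb => aaabb => bb
  | abbbab => aaaab => ab
  | aaabaabbbb => baabbbb => babbbb => bbbbb => aabb
  | babbbba => bbbbba => aabba => aabb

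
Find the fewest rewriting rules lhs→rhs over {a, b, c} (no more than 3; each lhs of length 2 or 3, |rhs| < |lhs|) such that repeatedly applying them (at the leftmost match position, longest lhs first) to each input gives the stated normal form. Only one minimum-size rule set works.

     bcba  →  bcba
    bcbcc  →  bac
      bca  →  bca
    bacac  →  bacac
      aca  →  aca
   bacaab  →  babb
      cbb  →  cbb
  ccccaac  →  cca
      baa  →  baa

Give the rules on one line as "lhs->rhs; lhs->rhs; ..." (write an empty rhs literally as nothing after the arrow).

caa->b; cbc->a

  | bcba
  | bcbcc => bac
  | bca
  | bacac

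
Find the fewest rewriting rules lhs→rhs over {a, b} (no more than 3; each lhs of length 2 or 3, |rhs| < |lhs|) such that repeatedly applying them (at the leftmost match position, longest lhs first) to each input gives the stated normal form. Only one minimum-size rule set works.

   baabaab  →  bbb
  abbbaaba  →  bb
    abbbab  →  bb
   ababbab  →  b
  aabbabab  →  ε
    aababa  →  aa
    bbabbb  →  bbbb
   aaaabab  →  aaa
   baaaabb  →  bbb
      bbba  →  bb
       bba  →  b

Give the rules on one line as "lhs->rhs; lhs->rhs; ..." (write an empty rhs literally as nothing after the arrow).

ab->; ba->; baa->b

  | baabaab => bbaab => bbb
  | abbbaaba => bbaaba => bbba => bb
  | abbbab => bbab => bb
  | ababbab => abbab => bab => b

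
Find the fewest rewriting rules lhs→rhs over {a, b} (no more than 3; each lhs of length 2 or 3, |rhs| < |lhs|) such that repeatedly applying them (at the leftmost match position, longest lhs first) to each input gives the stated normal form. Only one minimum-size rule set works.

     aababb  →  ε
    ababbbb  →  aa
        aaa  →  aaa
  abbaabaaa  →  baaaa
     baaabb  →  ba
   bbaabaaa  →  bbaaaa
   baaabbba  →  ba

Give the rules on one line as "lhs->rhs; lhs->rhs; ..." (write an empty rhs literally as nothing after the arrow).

  | aababb => aabb => ab => ε
  | ababbbb => abbbb => bbb => aa
  | aaa
  | abbaabaaa => baabaaa => baaaa

ab->; bbb->aa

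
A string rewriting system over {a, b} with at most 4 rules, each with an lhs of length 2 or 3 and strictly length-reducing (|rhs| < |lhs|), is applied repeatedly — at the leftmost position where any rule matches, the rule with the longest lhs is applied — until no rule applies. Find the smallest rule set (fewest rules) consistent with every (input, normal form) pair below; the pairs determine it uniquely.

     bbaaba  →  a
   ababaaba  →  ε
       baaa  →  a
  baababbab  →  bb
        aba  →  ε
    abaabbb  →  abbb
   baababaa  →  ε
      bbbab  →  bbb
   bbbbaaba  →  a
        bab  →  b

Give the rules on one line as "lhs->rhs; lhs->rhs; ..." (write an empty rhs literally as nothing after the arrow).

  | bbaaba => baaba => aaba => ba => a
  | ababaaba => abaaba => aaaba => aba => aa => ε
  | baaa => aaa => a
  | baababbab => aababbab => babbab => bbab => bb

aa->; ba->a; bab->b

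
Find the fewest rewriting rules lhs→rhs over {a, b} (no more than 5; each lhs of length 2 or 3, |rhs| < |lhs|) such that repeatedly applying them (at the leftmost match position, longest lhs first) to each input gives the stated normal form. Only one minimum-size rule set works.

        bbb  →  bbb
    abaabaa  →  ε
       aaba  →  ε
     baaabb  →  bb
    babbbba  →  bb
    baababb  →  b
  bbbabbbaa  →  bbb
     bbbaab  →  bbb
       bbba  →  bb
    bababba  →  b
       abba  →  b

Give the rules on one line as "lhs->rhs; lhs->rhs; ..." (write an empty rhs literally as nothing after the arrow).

  | bbb
  | abaabaa => baabaa => baa => ε
  | aaba => aba => ba => ε
  | baaabb => abb => bb

ab->b; ba->; baa->; bab->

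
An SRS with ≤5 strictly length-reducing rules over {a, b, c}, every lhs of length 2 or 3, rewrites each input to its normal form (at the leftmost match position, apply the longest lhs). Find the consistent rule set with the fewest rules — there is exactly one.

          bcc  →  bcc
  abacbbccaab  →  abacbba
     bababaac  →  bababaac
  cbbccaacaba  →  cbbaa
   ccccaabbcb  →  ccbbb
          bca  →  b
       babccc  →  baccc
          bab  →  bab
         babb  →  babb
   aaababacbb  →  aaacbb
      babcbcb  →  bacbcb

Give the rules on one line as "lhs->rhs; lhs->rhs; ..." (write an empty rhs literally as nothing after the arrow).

aab->a; abc->ac; bbc->bb; ca->

  | bcc
  | abacbbccaab => abacbbcaab => abacbbaab => abacbba
  | bababaac
  | cbbccaacaba => cbbcaacaba => cbbaacaba => cbbaaba => cbbaa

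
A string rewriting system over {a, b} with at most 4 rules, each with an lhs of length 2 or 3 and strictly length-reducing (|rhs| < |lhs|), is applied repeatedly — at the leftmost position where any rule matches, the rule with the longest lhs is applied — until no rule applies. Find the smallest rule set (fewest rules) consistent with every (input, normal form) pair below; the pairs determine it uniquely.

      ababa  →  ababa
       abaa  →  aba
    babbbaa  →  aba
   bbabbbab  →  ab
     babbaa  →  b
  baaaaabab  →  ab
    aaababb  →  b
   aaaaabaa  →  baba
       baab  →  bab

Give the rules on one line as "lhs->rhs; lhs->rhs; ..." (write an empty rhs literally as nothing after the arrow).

aa->a; aaa->b; abb->b; bb->a

  | ababa
  | abaa => aba
  | babbbaa => bbbaa => abaa => aba
  | bbabbbab => aabbbab => abbbab => bbab => aab => ab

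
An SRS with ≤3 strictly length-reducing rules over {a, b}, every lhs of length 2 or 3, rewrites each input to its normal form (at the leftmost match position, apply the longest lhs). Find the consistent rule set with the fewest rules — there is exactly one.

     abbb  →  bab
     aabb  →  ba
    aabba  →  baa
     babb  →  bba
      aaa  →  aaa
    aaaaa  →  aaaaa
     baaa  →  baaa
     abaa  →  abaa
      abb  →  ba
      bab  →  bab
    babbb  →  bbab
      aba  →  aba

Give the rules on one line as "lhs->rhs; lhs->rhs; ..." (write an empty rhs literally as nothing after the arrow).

aab->ab; abb->ba

  | abbb => bab
  | aabb => abb => ba
  | aabba => abba => baa
  | babb => bba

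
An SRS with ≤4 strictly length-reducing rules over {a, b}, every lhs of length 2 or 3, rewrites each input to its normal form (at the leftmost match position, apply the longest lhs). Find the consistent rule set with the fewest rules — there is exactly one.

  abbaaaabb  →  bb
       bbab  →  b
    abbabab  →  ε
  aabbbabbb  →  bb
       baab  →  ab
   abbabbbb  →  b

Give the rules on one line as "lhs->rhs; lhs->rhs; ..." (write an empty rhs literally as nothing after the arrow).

abb->bb; ba->; bab->ba

  | abbaaaabb => bbaaaabb => baaabb => aabb => abb => bb
  | bbab => bba => b
  | abbabab => bbabab => bbaab => bab => ba => ε
  | aabbbabbb => abbbabbb => bbbabbb => bbbabb => bbbab => bbba => bb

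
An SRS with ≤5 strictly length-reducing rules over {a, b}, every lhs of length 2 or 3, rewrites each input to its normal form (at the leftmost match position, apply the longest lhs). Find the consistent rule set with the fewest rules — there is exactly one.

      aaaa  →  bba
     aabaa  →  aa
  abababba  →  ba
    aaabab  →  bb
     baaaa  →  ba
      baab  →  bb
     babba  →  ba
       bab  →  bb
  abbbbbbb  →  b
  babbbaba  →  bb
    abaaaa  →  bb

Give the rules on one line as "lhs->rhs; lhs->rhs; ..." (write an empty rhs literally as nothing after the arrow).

  | aaaa => bba
  | aabaa => aa
  | abababba => babba => bbba => ba
  | aaabab => bbbab => bab => bb

aaa->bb; ab->b; aba->; bbb->b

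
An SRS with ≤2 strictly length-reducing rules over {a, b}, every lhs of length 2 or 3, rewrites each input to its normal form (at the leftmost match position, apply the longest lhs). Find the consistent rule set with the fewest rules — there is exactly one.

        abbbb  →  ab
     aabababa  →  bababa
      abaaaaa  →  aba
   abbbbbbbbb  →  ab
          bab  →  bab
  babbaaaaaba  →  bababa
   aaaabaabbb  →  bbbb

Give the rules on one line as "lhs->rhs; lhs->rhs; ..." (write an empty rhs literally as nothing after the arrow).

  | abbbb => abbb => abb => ab
  | aabababa => bababa
  | abaaaaa => abaaa => aba
  | abbbbbbbbb => abbbbbbbb => abbbbbbb => abbbbbb => abbbbb => abbbb => abbb => abb => ab

aa->; abb->ab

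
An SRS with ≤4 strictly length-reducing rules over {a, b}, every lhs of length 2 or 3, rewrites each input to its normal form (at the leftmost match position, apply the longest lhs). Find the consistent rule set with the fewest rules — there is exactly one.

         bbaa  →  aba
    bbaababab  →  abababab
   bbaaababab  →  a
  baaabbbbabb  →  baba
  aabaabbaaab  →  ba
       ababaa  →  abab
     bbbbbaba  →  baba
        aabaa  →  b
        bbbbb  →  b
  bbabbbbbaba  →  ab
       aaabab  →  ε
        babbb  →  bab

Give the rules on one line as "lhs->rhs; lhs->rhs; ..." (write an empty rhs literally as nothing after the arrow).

aa->; aaa->ab; bb->; bba->ab

  | bbaa => aba
  | bbaababab => abababab
  | bbaaababab => abaababab => abbabab => aabbab => bbab => abb => a
  | baaabbbbabb => babbbbbabb => babbbabb => bababb => baba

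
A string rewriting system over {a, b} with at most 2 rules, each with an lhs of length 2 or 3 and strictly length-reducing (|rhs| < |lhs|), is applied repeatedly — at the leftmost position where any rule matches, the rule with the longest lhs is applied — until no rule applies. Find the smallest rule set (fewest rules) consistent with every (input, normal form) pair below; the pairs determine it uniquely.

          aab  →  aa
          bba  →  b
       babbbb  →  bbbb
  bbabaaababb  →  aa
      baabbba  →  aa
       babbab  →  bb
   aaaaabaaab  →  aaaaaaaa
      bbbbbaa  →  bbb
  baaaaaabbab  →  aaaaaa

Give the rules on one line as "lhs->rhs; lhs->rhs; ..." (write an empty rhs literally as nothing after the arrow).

  | aab => aa
  | bba => b
  | babbbb => bbbb
  | bbabaaababb => bbaaababb => baababb => ababb => aabb => aab => aa

ab->a; ba->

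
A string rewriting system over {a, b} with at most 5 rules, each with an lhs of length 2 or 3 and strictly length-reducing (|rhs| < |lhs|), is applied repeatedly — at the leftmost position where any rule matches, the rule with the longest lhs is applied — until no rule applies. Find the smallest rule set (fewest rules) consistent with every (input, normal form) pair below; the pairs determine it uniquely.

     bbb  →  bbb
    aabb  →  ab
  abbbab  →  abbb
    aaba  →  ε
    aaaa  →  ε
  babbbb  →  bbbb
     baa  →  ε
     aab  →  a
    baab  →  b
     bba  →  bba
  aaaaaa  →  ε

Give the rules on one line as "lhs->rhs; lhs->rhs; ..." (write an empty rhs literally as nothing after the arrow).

aa->; aab->a; baa->; bab->b

  | bbb
  | aabb => ab
  | abbbab => abbb
  | aaba => aa => ε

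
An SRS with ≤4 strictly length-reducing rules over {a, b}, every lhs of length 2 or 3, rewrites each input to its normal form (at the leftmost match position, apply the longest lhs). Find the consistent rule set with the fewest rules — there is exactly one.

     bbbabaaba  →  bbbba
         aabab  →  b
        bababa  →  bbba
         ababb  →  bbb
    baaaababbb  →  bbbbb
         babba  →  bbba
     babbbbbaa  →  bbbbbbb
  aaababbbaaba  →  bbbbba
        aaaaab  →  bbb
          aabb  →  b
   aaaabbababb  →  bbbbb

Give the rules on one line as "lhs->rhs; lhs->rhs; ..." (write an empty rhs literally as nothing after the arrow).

aa->b; aab->; ab->b

  | bbbabaaba => bbbbaaba => bbbba
  | aabab => ab => b
  | bababa => bbaba => bbba
  | ababb => babb => bbb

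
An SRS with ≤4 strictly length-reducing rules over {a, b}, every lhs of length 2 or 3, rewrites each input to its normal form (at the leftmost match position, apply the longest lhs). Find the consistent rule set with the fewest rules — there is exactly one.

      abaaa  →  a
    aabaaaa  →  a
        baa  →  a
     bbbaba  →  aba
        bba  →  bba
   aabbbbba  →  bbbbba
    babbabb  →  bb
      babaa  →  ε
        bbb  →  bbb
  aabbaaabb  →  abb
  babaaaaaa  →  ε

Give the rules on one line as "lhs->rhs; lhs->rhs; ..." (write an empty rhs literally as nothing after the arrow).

aa->; baa->a; bab->ab

  | abaaa => aaa => a
  | aabaaaa => baaaa => aaa => a
  | baa => a
  | bbbaba => bbaba => baba => aba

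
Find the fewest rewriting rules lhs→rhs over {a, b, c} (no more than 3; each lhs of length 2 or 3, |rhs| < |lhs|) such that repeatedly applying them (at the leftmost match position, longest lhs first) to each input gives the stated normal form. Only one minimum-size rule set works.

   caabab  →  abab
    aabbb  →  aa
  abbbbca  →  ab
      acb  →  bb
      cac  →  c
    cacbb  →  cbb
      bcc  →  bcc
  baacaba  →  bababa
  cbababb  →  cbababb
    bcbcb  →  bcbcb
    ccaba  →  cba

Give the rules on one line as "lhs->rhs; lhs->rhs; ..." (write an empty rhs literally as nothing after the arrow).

ac->b; bbb->; ca->

  | caabab => abab
  | aabbb => aa
  | abbbbca => abca => ab
  | acb => bb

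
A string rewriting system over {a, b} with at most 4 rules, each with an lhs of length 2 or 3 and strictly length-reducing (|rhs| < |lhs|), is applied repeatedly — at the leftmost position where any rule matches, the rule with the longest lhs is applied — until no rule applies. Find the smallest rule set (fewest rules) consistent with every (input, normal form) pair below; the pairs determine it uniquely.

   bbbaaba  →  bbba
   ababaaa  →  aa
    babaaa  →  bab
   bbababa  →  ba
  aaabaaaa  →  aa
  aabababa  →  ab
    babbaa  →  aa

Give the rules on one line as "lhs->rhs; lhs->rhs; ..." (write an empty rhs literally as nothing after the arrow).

aaa->; aba->ab; abb->aa; baa->

  | bbbaaba => bbba
  | ababaaa => abbaaa => aaaaa => aa
  | babaaa => babaa => baba => bab
  | bbababa => bbabba => bbaaa => ba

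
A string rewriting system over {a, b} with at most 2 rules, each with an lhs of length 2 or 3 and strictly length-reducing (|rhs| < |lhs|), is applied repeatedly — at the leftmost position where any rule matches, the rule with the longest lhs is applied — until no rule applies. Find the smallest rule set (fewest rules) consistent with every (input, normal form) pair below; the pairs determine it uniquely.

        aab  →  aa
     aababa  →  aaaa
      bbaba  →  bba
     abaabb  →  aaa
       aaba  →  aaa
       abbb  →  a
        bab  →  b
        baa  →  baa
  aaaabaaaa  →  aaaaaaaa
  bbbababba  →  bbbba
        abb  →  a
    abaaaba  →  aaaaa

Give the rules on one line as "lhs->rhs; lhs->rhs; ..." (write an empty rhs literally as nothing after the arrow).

ab->a; bab->b

  | aab => aa
  | aababa => aaaba => aaaa
  | bbaba => bba
  | abaabb => aaabb => aaab => aaa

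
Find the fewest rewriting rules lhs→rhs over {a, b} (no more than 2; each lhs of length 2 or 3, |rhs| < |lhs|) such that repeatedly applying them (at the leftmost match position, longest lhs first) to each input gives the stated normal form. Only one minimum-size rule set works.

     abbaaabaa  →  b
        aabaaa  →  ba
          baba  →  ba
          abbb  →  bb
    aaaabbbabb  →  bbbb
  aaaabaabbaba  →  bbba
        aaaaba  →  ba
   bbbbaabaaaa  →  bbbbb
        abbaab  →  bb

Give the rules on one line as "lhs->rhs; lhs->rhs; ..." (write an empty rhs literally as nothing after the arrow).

  | abbaaabaa => baaabaa => babaa => baa => b
  | aabaaa => baaa => ba
  | baba => ba
  | abbb => bb

aa->; ab->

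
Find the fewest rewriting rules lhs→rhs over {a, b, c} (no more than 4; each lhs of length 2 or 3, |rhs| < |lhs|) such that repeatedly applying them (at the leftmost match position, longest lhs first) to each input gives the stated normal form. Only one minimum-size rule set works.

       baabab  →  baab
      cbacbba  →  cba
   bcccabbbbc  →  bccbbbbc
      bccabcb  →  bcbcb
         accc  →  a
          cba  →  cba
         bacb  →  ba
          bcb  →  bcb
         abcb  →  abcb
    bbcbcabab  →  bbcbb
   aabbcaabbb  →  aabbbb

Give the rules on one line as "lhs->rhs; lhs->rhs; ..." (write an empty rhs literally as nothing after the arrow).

  | baabab => baab
  | cbacbba => cbaba => cba
  | bcccabbbbc => bccbbbbc
  | bccabcb => bcbcb

ac->a; acb->a; bab->b; ca->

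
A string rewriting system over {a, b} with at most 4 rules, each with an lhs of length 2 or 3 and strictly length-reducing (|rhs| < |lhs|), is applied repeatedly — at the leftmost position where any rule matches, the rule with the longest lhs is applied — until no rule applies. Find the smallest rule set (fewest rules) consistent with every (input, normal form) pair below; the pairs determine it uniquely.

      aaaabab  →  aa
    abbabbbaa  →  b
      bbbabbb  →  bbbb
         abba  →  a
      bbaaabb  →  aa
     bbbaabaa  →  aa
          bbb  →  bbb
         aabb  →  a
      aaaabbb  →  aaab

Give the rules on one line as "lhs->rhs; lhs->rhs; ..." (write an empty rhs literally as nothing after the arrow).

aba->b; abb->; ba->b; bba->a

  | aaaabab => aaabb => aa
  | abbabbbaa => abbbaa => baa => ba => b
  | bbbabbb => babbb => bbbb
  | abba => a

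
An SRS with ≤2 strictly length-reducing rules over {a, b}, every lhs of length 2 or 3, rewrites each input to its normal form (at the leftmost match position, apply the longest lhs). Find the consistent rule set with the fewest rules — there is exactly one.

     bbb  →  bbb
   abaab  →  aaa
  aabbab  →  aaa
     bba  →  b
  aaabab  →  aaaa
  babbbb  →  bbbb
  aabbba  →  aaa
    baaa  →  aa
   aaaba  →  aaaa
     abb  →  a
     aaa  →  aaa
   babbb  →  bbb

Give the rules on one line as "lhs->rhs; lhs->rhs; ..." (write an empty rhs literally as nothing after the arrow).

  | bbb
  | abaab => aaab => aaa
  | aabbab => aabab => aaab => aaa
  | bba => b

ab->a; ba->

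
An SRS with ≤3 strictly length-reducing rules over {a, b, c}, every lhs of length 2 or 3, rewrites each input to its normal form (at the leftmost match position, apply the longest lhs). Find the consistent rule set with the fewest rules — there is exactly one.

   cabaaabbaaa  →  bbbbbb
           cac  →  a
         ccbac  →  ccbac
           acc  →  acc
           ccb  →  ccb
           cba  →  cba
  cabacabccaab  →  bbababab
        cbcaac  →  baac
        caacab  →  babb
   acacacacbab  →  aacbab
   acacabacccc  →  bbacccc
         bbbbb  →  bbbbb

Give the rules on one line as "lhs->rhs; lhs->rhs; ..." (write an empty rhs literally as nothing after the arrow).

  | cabaaabbaaa => bbaaabbaaa => bbbbbaaa => bbbbbb
  | cac => bc => a
  | ccbac
  | acc

aaa->b; bc->a; ca->b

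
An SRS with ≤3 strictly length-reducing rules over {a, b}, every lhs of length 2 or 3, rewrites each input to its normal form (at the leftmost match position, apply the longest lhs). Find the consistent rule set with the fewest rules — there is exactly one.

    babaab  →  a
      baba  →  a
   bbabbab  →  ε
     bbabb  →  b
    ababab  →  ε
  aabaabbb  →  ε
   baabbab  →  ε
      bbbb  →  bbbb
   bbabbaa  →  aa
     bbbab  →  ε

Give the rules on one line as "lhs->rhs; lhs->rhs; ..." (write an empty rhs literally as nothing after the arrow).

  | babaab => abaab => aab => a
  | baba => aba => a
  | bbabbab => babbab => abbab => bab => ab => ε
  | bbabb => babb => abb => b

ab->; ba->a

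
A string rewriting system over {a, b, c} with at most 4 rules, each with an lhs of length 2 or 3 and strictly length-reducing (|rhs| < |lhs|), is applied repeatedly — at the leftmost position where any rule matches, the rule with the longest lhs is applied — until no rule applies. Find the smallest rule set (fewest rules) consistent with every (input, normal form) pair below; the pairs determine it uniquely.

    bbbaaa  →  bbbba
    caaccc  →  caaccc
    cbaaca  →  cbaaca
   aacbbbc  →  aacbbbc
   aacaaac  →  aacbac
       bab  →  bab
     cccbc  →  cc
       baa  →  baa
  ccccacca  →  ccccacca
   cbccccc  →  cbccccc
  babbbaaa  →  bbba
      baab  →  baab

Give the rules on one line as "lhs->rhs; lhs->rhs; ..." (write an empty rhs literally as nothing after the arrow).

  | bbbaaa => bbbba
  | caaccc
  | cbaaca
  | aacbbbc

aaa->ba; abb->; ccb->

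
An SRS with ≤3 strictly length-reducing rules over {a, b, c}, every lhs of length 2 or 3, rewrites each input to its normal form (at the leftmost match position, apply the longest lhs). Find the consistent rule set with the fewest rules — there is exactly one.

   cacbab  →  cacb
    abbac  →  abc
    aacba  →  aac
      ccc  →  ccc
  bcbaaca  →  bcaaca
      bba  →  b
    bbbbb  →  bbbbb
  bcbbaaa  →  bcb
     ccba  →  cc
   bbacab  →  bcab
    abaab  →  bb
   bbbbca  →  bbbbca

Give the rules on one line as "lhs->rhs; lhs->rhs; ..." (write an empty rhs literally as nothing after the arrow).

aaa->b; ba->; baa->aa

  | cacbab => cacb
  | abbac => abc
  | aacba => aac
  | ccc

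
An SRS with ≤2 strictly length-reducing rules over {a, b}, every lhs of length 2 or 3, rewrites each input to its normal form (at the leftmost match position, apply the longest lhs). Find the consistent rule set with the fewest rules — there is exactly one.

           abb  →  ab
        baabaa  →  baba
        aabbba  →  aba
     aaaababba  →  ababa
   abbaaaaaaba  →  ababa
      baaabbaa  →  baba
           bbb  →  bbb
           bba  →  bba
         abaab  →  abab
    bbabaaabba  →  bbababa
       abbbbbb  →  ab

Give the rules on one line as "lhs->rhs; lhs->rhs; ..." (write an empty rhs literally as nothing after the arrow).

  | abb => ab
  | baabaa => babaa => baba
  | aabbba => abbba => abba => aba
  | aaaababba => aaababba => aababba => ababba => ababa

aa->a; abb->ab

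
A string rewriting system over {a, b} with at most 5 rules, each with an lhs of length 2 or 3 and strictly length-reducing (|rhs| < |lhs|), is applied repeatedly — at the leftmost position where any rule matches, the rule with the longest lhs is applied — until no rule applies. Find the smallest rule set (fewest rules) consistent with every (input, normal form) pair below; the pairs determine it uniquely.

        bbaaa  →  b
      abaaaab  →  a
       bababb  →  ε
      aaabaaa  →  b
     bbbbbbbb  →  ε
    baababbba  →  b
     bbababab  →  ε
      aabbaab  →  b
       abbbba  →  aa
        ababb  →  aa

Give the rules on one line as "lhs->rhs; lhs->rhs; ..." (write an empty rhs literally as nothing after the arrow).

aaa->b; ab->a; ba->; bb->

  | bbaaa => aaa => b
  | abaaaab => aaaaab => baab => ab => a
  | bababb => babb => bb => ε
  | aaabaaa => bbaaa => aaa => b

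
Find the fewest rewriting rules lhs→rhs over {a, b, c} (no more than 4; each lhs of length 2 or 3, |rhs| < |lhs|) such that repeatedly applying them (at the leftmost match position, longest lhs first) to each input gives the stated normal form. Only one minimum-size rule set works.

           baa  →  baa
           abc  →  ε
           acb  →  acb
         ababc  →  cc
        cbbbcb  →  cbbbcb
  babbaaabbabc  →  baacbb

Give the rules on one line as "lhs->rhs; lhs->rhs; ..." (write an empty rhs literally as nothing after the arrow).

  | baa
  | abc => ε
  | acb
  | ababc => aabc => cbc => cc

aab->cb; ab->a; abc->; cbc->cc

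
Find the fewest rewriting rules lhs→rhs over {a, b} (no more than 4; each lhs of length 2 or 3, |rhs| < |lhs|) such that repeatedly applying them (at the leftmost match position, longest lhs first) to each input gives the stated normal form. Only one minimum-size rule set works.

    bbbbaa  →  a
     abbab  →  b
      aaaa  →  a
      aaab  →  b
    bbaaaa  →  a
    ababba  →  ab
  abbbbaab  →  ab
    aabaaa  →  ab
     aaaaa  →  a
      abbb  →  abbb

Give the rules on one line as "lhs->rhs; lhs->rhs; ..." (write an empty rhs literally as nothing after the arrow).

aa->a; aaa->; bba->aa

  | bbbbaa => bbaaa => aaaa => a
  | abbab => aaab => b
  | aaaa => a
  | aaab => b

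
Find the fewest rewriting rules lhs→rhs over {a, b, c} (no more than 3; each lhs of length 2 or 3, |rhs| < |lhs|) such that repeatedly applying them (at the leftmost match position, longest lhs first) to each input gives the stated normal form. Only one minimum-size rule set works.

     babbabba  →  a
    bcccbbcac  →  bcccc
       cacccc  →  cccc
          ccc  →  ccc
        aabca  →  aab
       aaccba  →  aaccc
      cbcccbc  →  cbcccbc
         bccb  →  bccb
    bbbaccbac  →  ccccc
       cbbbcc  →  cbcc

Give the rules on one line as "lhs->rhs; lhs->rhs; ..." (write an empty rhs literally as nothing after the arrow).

  | babbabba => cbbabba => cabba => bba => a
  | bcccbbcac => bccccac => bcccc
  | cacccc => cccc
  | ccc

ba->c; bb->; ca->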